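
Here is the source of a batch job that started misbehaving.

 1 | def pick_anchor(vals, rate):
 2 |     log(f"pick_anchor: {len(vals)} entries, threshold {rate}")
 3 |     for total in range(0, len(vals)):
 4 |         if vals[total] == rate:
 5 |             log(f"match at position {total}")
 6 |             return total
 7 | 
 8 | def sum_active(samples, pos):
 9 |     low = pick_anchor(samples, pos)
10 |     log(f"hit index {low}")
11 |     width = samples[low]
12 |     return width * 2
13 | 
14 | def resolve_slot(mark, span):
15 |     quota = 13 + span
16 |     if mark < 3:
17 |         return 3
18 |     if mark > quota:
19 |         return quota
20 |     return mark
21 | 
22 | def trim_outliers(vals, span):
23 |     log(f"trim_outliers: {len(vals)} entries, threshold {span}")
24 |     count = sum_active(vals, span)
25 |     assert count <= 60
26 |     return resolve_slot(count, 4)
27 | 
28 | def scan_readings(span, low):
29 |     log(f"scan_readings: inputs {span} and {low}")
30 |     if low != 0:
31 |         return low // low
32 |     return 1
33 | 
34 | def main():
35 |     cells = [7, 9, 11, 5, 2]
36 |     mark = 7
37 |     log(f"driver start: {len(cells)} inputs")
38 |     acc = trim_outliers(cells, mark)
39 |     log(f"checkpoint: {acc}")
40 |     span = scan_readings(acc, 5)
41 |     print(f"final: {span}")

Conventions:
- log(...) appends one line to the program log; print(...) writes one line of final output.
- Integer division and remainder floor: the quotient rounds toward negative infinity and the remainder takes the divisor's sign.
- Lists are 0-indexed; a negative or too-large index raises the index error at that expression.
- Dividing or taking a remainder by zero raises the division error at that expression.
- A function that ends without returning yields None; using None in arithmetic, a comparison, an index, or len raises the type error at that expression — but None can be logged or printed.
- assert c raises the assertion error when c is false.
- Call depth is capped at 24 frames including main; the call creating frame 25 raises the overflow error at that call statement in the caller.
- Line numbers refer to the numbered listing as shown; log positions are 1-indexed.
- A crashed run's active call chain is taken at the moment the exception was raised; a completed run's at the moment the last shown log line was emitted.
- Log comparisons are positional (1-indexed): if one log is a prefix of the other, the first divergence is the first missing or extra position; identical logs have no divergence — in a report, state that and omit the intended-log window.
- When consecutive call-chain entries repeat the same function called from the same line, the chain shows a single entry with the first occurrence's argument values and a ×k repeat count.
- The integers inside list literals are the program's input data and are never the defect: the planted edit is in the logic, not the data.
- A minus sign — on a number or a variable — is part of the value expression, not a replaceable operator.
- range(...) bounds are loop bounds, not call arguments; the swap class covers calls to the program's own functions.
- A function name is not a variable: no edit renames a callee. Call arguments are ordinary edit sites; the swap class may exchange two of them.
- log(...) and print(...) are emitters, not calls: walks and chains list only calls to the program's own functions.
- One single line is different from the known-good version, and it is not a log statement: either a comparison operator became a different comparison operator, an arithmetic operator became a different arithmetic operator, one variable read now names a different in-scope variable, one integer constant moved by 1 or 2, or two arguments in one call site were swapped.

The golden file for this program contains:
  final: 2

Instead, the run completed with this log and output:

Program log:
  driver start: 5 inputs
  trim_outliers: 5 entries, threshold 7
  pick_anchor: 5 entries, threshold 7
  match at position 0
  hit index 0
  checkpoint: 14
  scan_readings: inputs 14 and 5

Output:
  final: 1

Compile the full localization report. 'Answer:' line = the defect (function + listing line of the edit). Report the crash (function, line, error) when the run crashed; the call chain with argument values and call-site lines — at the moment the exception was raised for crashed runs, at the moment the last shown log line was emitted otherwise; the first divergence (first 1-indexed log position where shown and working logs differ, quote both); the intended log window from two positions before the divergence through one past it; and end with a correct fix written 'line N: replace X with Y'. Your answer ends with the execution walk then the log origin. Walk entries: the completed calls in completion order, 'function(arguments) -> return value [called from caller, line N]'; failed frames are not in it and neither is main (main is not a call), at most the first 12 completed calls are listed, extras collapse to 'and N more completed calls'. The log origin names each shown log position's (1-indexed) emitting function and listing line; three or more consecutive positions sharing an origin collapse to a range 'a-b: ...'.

Answer: the defect is in scan_readings at line 31.
The tell: No log line changed; the fault shows up purely in the output.
Call chain: main -> scan_readings(14, 5) (called at line 40).
First divergence: none — the logs agree in full.
Execution walk:
  pick_anchor([7, 9, 11, 5, 2], 7) -> 0  [called from sum_active, line 9]
  sum_active([7, 9, 11, 5, 2], 7) -> 14  [called from trim_outliers, line 24]
  resolve_slot(14, 4) -> 14  [called from trim_outliers, line 26]
  trim_outliers([7, 9, 11, 5, 2], 7) -> 14  [called from main, line 38]
  scan_readings(14, 5) -> 1  [called from main, line 40]
Origin of each log line:
  1: logged in main at line 37
  2: logged in trim_outliers at line 23
  3: logged in pick_anchor at line 2
  4: logged in pick_anchor at line 5
  5: logged in sum_active at line 10
  6: logged in main at line 39
  7: logged in scan_readings at line 29
A correct fix: line 31: replace `low // low` with `span // low`.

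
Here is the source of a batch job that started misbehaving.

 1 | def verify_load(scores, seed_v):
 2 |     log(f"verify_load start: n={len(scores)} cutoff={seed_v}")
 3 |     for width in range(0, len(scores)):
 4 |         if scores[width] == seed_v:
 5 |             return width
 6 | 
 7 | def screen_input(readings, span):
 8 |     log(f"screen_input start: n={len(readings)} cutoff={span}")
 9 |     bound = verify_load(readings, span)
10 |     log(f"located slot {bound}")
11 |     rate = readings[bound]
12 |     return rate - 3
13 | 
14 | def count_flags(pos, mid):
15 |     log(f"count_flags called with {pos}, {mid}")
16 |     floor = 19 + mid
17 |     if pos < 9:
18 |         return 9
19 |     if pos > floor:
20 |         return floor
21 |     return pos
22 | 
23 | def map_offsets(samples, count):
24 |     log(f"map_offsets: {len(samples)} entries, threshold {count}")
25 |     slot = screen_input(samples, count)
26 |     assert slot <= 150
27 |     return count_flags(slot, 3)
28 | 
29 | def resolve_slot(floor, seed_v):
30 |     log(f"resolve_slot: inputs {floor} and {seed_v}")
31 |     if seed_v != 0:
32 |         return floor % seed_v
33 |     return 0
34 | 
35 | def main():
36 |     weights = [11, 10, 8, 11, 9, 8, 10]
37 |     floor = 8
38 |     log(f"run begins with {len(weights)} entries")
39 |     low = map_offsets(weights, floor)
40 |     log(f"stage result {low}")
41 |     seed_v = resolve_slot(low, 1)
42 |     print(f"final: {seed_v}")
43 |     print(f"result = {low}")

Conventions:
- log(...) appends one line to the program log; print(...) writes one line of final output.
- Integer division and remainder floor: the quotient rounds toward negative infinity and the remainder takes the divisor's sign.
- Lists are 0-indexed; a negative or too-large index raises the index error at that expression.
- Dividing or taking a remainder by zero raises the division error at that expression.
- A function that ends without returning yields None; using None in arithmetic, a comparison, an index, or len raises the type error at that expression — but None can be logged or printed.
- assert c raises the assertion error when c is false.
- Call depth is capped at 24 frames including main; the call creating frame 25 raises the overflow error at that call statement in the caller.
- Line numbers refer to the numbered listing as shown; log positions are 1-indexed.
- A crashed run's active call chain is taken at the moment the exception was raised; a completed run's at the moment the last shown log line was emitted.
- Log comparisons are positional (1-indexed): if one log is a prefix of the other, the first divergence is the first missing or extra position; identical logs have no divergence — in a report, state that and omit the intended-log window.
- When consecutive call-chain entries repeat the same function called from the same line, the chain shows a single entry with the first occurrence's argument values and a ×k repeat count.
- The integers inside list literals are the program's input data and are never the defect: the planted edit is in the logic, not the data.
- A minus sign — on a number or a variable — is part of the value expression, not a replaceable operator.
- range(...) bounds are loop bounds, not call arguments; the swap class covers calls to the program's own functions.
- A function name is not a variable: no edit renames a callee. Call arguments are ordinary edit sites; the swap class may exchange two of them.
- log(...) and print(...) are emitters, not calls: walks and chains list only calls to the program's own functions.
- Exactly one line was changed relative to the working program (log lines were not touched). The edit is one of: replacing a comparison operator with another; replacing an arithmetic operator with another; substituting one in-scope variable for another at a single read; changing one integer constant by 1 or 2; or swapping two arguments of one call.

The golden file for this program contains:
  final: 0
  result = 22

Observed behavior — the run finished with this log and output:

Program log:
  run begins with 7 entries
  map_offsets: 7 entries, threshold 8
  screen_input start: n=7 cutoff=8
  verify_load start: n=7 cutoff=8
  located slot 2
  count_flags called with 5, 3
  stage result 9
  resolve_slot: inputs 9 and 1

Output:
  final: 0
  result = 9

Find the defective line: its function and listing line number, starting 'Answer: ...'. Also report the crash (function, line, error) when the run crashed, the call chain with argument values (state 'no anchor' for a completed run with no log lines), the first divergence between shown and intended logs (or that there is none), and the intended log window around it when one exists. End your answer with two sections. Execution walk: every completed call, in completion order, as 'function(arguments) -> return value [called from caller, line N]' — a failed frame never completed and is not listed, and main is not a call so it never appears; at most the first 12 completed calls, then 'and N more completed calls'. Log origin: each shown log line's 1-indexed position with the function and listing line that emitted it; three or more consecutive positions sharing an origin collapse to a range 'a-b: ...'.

Answer: the defect is in screen_input at line 12.
The tell: The log first diverges at position 6: the faulty run prints 'count_flags called with 5, 3' where the working version prints 'count_flags called with 24, 3'.
Call chain: main -> resolve_slot(9, 1) (called at line 41).
First divergence: position 6; shown 'count_flags called with 5, 3' vs intended 'count_flags called with 24, 3'.
Intended log window:
  4: verify_load start: n=7 cutoff=8
  5: located slot 2
  6: count_flags called with 24, 3
  7: stage result 22
Execution walk:
  verify_load([11, 10, 8, 11, 9, 8, 10], 8) -> 2  [called from screen_input, line 9]
  screen_input([11, 10, 8, 11, 9, 8, 10], 8) -> 5  [called from map_offsets, line 25]
  count_flags(5, 3) -> 9  [called from map_offsets, line 27]
  map_offsets([11, 10, 8, 11, 9, 8, 10], 8) -> 9  [called from main, line 39]
  resolve_slot(9, 1) -> 0  [called from main, line 41]
Log origin:
  1 — main, line 38
  2 — map_offsets, line 24
  3 — screen_input, line 8
  4 — verify_load, line 2
  5 — screen_input, line 10
  6 — count_flags, line 15
  7 — main, line 40
  8 — resolve_slot, line 30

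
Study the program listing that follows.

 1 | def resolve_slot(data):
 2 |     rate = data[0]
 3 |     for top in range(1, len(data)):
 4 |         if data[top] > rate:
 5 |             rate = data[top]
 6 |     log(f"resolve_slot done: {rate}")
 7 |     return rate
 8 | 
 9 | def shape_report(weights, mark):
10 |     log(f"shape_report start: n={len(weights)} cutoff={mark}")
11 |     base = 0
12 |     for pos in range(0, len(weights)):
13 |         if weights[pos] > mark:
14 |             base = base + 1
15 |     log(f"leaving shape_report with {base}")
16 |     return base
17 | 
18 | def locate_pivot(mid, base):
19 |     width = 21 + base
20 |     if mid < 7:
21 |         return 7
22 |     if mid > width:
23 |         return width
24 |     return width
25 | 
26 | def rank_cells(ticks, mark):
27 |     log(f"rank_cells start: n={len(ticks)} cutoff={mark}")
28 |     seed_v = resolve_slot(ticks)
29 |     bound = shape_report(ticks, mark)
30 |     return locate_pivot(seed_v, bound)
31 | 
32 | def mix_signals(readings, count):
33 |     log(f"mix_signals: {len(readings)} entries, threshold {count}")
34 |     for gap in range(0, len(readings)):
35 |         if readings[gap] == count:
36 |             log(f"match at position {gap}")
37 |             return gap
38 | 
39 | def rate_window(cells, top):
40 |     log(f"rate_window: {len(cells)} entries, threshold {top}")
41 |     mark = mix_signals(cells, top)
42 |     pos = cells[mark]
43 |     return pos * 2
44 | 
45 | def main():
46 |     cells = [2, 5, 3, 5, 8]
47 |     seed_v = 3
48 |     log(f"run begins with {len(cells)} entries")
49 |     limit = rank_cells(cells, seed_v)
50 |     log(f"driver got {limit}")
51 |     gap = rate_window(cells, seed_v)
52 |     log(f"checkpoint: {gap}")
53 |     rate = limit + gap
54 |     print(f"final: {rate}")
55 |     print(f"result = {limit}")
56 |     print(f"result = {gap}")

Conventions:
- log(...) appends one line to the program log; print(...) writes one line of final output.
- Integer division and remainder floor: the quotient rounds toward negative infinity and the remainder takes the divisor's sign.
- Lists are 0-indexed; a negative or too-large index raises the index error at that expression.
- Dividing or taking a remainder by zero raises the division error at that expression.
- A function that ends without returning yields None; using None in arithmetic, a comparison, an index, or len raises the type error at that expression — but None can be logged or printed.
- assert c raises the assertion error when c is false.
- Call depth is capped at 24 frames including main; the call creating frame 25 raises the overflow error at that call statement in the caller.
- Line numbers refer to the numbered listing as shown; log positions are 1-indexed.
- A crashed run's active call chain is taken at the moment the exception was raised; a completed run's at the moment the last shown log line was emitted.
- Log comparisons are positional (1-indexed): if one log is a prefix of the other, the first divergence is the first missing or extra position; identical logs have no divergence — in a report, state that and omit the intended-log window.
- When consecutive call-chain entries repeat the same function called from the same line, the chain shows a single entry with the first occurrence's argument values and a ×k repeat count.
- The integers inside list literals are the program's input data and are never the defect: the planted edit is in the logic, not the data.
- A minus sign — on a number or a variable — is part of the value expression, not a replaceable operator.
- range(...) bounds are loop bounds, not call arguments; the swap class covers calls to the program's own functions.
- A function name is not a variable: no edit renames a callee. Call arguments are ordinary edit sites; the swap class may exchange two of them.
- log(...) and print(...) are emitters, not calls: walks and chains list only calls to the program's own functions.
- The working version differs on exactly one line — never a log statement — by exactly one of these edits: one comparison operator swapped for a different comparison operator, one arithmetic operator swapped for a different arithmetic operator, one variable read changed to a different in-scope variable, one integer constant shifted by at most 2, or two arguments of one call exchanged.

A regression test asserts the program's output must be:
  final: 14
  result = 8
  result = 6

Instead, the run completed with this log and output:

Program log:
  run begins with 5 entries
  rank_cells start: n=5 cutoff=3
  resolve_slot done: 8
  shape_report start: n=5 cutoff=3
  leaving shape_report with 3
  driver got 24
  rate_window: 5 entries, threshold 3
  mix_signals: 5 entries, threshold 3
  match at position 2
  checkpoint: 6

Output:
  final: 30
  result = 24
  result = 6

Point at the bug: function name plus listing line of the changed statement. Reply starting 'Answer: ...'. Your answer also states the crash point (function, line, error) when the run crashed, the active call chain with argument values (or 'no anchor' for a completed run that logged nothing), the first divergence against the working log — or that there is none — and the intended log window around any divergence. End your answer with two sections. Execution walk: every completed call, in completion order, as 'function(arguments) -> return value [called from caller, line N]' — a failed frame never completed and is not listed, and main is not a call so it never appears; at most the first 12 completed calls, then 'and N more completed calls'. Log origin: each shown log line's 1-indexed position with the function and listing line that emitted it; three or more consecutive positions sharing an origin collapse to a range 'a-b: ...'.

Answer: the defect is in locate_pivot at line 24.
Key observation: Log line 6 is where behavior first shows: 'driver got 24' appears instead of 'driver got 8'.
Call chain: main.
First divergence: position 6; shown 'driver got 24' vs intended 'driver got 8'.
Intended log window:
  4: shape_report start: n=5 cutoff=3
  5: leaving shape_report with 3
  6: driver got 8
  7: rate_window: 5 entries, threshold 3
Execution walk:
  resolve_slot([2, 5, 3, 5, 8]) -> 8  [called from rank_cells, line 28]
  shape_report([2, 5, 3, 5, 8], 3) -> 3  [called from rank_cells, line 29]
  locate_pivot(8, 3) -> 24  [called from rank_cells, line 30]
  rank_cells([2, 5, 3, 5, 8], 3) -> 24  [called from main, line 49]
  mix_signals([2, 5, 3, 5, 8], 3) -> 2  [called from rate_window, line 41]
  rate_window([2, 5, 3, 5, 8], 3) -> 6  [called from main, line 51]
Log origin:
  1 — main, line 48
  2 — rank_cells, line 27
  3 — resolve_slot, line 6
  4 — shape_report, line 10
  5 — shape_report, line 15
  6 — main, line 50
  7 — rate_window, line 40
  8 — mix_signals, line 33
  9 — mix_signals, line 36
  10 — main, line 52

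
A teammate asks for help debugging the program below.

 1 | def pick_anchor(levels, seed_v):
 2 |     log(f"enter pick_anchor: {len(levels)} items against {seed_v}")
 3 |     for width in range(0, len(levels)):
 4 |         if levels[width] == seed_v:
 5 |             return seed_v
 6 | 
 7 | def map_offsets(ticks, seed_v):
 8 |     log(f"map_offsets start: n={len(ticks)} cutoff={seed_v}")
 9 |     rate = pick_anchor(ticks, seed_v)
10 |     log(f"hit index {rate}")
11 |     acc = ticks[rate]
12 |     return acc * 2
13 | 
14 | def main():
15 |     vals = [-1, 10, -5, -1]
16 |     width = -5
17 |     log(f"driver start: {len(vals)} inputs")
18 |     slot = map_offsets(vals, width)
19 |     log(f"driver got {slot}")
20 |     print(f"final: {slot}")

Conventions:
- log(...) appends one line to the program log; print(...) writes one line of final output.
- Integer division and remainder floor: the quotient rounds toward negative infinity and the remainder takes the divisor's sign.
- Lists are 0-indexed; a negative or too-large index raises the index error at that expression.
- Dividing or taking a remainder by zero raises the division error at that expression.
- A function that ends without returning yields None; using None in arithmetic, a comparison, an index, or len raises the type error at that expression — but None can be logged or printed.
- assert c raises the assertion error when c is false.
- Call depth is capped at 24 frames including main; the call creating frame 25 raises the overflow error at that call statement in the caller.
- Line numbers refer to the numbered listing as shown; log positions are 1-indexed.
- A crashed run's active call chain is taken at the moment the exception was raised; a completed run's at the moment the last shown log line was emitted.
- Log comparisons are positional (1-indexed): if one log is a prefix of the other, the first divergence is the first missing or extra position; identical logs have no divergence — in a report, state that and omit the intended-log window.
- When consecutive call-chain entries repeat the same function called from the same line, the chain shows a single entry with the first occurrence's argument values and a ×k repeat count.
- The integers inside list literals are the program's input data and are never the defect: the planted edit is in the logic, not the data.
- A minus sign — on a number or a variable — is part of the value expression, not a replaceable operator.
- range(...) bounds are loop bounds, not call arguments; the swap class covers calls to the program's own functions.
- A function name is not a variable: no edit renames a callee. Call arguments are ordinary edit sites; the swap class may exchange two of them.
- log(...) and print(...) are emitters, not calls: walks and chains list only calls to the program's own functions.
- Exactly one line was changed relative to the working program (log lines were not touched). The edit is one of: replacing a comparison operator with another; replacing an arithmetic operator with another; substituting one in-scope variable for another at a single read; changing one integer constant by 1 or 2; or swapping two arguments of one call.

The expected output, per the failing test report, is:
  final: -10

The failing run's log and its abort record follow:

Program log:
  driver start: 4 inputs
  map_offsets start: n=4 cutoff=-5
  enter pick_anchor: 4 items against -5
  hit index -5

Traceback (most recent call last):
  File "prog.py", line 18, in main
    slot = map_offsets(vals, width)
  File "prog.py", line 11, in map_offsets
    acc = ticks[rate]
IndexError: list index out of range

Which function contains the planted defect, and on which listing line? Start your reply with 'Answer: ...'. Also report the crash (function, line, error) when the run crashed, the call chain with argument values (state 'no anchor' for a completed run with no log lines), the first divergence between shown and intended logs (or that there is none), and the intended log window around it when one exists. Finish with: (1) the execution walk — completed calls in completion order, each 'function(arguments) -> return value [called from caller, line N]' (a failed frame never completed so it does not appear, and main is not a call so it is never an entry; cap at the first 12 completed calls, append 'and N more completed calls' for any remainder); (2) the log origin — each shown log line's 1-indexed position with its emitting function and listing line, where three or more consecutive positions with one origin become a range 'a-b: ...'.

Answer: the defect is in pick_anchor at line 5.
Core observation: The earliest visible damage is log position 4 — 'hit index -5' rather than the intended 'hit index 2'.
Crash: map_offsets, line 11, IndexError.
Call chain: main -> map_offsets([-1, 10, -5, -1], -5) (called at line 18).
First divergence: position 4; shown 'hit index -5' vs intended 'hit index 2'.
Intended log window:
  2: map_offsets start: n=4 cutoff=-5
  3: enter pick_anchor: 4 items against -5
  4: hit index 2
  5: driver got -10
Execution walk:
  pick_anchor([-1, 10, -5, -1], -5) -> -5  [called from map_offsets, line 9]
Log line origins:
  1 — main, line 17
  2 — map_offsets, line 8
  3 — pick_anchor, line 2
  4 — map_offsets, line 10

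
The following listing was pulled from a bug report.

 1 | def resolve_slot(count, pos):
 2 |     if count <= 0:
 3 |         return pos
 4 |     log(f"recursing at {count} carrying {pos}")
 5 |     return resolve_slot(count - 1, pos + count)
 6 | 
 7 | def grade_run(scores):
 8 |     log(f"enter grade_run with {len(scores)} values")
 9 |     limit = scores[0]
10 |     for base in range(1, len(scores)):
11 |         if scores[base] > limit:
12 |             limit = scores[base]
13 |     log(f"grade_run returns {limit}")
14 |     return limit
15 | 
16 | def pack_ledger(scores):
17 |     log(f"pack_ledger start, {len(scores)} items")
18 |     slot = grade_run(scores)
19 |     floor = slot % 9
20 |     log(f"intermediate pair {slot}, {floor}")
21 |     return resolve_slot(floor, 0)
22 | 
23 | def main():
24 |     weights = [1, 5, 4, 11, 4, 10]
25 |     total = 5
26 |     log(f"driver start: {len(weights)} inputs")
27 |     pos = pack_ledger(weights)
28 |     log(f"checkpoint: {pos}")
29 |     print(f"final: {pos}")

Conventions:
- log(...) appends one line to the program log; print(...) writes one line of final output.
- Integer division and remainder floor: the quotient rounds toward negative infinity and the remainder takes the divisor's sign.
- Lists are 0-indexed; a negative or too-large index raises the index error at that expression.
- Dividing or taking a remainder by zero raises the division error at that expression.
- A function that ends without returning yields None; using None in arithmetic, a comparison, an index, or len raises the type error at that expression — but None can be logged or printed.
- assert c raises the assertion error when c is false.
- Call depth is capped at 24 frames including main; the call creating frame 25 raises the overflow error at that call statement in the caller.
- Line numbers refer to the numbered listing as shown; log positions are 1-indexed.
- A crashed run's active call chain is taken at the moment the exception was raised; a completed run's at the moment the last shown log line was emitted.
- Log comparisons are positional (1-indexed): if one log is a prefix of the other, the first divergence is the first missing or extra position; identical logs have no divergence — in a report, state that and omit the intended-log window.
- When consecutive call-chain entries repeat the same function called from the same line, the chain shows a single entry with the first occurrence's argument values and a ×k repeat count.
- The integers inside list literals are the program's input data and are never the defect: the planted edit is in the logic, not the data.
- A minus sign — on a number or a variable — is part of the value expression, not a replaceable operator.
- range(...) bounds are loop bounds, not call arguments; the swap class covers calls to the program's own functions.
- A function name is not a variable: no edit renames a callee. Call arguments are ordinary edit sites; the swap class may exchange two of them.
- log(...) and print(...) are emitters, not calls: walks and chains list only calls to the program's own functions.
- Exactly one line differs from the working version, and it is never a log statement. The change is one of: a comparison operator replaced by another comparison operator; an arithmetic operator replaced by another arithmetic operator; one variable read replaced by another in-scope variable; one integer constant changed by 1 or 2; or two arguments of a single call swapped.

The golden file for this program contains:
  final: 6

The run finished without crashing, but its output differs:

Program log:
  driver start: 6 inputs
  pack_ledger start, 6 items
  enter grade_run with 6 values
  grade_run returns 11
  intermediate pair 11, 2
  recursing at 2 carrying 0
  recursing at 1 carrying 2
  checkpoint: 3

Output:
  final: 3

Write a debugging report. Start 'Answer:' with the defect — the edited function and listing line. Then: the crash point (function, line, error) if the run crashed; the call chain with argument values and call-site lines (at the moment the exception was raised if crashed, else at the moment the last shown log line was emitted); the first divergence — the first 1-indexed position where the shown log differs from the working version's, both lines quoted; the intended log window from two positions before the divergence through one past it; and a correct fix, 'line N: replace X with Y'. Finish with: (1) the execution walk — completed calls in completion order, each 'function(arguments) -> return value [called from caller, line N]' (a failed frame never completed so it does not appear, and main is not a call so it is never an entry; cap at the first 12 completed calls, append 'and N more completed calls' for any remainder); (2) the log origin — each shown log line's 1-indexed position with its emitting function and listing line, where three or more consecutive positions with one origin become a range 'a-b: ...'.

Answer: the defect is in pack_ledger at line 19.
Key observation: Log line 5 is where behavior first shows: 'intermediate pair 11, 2' appears instead of 'intermediate pair 11, 3'.
Call chain: main.
First divergence: at position 5 the run shows 'intermediate pair 11, 2' where the working version logs 'intermediate pair 11, 3'.
Intended log window:
  3: enter grade_run with 6 values
  4: grade_run returns 11
  5: intermediate pair 11, 3
  6: recursing at 3 carrying 0
Execution walk:
  grade_run([1, 5, 4, 11, 4, 10]) -> 11  [called from pack_ledger, line 18]
  resolve_slot(0, 3) -> 3  [called from resolve_slot, line 5]
  resolve_slot(1, 2) -> 3  [called from resolve_slot, line 5]
  resolve_slot(2, 0) -> 3  [called from pack_ledger, line 21]
  pack_ledger([1, 5, 4, 11, 4, 10]) -> 3  [called from main, line 27]
Origin of each log line:
  1: from main, line 26
  2: from pack_ledger, line 17
  3: from grade_run, line 8
  4: from grade_run, line 13
  5: from pack_ledger, line 20
  6: from resolve_slot, line 4
  7: from resolve_slot, line 4
  8: from main, line 28
A correct fix: line 19: replace `9` with `8`.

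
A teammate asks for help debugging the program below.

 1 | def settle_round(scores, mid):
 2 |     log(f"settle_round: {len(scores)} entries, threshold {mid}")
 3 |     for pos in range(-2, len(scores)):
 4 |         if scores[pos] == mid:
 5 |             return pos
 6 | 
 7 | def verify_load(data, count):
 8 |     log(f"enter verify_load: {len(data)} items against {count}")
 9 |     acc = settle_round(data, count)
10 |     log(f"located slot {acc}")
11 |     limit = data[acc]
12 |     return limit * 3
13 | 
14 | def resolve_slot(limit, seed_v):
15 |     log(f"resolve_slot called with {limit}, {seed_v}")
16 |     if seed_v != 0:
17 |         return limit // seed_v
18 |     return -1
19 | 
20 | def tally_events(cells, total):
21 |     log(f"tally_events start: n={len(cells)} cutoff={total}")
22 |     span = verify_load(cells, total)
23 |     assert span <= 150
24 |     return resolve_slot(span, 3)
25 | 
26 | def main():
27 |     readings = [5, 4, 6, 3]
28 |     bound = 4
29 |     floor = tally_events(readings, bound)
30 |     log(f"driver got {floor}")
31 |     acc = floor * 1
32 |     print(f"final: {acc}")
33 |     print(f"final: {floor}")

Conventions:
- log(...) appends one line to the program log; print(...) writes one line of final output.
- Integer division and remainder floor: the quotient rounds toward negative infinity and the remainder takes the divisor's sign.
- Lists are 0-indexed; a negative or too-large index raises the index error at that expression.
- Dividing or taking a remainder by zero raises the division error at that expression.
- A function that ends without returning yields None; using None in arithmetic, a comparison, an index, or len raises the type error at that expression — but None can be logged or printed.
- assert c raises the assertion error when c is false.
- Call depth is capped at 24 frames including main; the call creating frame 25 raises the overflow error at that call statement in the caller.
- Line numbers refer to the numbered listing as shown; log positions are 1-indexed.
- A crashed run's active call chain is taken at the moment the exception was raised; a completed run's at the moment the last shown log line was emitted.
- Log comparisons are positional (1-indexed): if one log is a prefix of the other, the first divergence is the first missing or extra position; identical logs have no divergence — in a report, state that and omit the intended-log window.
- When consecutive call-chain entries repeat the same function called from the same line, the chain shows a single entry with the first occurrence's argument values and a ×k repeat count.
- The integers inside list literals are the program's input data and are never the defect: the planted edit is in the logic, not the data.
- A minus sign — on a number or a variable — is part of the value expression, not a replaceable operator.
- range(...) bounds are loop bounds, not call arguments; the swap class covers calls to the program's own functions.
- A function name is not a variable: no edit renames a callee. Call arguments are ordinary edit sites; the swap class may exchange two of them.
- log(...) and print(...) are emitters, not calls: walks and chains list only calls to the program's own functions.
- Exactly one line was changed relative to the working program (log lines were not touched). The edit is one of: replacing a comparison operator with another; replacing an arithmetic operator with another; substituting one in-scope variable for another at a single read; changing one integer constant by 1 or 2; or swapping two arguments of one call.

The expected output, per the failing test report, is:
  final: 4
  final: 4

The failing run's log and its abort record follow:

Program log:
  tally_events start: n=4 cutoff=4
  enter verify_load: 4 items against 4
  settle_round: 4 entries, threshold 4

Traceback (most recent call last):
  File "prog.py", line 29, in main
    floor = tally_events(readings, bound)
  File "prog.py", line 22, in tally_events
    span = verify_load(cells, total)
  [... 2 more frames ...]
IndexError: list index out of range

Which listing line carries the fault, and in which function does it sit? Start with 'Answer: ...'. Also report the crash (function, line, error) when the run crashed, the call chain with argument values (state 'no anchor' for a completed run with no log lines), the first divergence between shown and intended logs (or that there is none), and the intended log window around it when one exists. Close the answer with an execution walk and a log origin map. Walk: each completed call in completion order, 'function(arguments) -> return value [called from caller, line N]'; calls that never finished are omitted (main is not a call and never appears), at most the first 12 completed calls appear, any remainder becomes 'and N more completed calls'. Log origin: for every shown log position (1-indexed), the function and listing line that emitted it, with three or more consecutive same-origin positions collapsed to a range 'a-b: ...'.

Answer: the defect is in settle_round at line 3.
The tell: The faulty run's log stops after 3 lines; the working version's next line would be 'located slot 1'.
Crash: settle_round, line 4, IndexError.
Call chain: main -> tally_events([5, 4, 6, 3], 4) (called at line 29) -> verify_load([5, 4, 6, 3], 4) (called at line 22) -> settle_round([5, 4, 6, 3], 4) (called at line 9).
First divergence: position 4 — after 3 matching lines the faulty run goes silent; intended next line 'located slot 1'.
Intended log window:
  2: enter verify_load: 4 items against 4
  3: settle_round: 4 entries, threshold 4
  4: located slot 1
  5: resolve_slot called with 12, 3
Execution walk:
  (no call completed)
Log origin:
  1: emitted by tally_events (line 21)
  2: emitted by verify_load (line 8)
  3: emitted by settle_round (line 2)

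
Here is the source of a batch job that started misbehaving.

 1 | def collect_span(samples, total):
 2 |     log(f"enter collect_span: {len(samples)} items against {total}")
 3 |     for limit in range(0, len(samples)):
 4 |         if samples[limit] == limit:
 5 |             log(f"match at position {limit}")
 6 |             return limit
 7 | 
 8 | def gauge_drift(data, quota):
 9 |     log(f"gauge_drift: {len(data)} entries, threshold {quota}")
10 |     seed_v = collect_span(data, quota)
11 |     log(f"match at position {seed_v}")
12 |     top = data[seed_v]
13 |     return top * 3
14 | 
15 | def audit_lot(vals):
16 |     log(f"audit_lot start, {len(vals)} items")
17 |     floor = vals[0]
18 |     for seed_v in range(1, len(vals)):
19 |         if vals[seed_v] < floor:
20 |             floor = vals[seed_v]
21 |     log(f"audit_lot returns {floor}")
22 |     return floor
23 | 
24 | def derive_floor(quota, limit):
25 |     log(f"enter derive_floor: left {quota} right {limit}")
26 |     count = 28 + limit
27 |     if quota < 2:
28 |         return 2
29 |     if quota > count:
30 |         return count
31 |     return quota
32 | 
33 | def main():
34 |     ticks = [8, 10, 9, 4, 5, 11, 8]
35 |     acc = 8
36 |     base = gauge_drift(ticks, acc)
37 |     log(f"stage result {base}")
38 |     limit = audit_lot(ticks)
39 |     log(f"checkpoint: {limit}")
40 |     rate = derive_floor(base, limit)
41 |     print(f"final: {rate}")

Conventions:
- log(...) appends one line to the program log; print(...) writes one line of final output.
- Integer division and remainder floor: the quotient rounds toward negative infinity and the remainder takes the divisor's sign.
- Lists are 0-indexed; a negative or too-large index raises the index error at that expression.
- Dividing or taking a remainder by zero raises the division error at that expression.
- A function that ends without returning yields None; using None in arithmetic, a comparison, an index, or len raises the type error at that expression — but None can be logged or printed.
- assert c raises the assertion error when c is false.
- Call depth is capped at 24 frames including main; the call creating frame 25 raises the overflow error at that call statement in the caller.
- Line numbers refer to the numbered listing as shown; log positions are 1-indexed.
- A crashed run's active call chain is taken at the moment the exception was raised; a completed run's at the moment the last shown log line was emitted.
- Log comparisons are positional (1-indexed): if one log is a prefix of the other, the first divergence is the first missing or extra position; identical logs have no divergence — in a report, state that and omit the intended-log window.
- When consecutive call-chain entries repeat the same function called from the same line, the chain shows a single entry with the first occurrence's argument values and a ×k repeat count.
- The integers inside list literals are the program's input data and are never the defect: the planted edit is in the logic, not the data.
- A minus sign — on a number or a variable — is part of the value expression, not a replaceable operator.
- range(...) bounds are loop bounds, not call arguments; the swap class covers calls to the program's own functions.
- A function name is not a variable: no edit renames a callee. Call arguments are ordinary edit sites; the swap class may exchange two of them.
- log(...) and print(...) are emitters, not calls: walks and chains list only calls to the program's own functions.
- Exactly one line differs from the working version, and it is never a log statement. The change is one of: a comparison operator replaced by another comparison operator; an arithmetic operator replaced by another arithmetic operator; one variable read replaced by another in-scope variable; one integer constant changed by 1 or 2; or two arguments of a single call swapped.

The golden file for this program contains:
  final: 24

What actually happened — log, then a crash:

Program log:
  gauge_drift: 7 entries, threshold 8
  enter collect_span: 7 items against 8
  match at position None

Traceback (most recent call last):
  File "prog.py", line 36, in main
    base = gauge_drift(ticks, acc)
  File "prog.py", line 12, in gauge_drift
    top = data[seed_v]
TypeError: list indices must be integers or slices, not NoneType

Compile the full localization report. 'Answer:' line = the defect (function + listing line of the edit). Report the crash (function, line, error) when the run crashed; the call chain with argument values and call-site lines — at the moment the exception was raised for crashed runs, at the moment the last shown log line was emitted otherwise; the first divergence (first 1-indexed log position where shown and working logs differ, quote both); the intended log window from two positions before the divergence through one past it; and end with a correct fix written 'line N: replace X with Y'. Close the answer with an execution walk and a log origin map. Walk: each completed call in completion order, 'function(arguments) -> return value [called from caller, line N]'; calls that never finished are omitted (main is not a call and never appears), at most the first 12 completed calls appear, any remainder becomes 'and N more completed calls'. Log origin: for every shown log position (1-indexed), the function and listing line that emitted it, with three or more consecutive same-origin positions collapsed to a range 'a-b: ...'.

Answer: the defect is in collect_span at line 4.
Core observation: Everything matches until log position 3, which reads 'match at position None' in place of 'match at position 0'.
Crash: gauge_drift, line 12, TypeError.
Call chain: main -> gauge_drift([8, 10, 9, 4, 5, 11, 8], 8) (called at line 36).
First divergence: at position 3 the run shows 'match at position None' where the working version logs 'match at position 0'.
Intended log window:
  1: gauge_drift: 7 entries, threshold 8
  2: enter collect_span: 7 items against 8
  3: match at position 0
  4: match at position 0
Execution walk:
  collect_span([8, 10, 9, 4, 5, 11, 8], 8) -> None  [called from gauge_drift, line 10]
Origin of each log line:
  1: from gauge_drift, line 9
  2: from collect_span, line 2
  3: from gauge_drift, line 11
A correct fix: line 4: replace `samples[limit] == limit` with `samples[limit] == total`.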